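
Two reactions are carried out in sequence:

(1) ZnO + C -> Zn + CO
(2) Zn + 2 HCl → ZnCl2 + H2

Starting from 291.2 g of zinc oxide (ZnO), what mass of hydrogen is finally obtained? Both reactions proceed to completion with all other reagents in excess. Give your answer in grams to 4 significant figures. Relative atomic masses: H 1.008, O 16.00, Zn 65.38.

M(ZnO) = 65.38 + 16.00 = 81.38 g/mol.
M(H2) = 2(1.008) = 2.016 g/mol.
n(ZnO) = 291.20 / 81.38 = 3.5783 mol.
Step 1 gives a 1:1 ratio of ZnO to Zn, so n(Zn) = 3.5783 mol.
In step 2 the Zn:H2 ratio is 1:1, so n(H2) = 3.5783 mol.
Mass of H2 = 3.5783 × 2.016 = 7.2138 g.

7.214 g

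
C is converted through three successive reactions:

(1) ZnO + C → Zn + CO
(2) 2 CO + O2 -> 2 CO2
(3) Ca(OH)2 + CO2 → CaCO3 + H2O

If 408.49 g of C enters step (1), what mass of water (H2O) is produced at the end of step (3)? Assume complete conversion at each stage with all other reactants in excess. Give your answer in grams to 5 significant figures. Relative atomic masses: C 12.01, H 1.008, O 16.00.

612.77 g

M(C) = 12.01 g/mol.
M(H2O) = 2(1.008) + 16.00 = 18.016 g/mol.
n(C) = 408.49 / 12.01 = 34.0125 mol.
Reaction (1): C→CO ratio 1:1 ⇒ n(CO) = 34.0125 mol.
Reaction (2): CO→CO2 ratio 2:2 ⇒ n(CO2) = 34.0125 mol.
Reaction (3): CO2→H2O ratio 1:1 ⇒ n(H2O) = 34.0125 mol.
Mass of H2O = 34.0125 × 18.016 = 612.769 g.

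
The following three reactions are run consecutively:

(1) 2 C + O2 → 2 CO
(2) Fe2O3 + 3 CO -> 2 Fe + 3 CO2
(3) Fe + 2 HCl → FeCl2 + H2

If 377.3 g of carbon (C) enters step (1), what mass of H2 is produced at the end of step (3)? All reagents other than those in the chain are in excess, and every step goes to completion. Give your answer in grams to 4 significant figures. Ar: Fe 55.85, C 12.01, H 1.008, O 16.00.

42.22 g

M(C) = 12.01 g/mol.
M(H2) = 2(1.008) = 2.016 g/mol.
n(C) = 377.3 / 12.01 = 31.415 mol.
Reaction (1): C→CO ratio 2:2 ⇒ n(CO) = 31.415 mol.
Reaction (2): CO→Fe ratio 3:2 ⇒ n(Fe) = 20.944 mol.
Reaction (3): Fe→H2 ratio 1:1 ⇒ n(H2) = 20.944 mol.
Mass of H2 = 20.944 × 2.016 = 42.222 g.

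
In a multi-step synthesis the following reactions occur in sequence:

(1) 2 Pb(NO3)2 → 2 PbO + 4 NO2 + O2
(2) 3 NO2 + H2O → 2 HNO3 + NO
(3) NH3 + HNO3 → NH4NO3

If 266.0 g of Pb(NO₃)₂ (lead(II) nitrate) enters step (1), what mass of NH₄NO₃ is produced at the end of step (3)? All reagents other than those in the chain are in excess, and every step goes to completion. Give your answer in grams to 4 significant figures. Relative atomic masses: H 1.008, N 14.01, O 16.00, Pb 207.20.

M(Pb(NO3)2) = 207.20 + 2(14.01) + 6(16.00) = 331.22 g/mol.
M(NH4NO3) = 2(14.01) + 4(1.008) + 3(16.00) = 80.052 g/mol.
n(Pb(NO3)2) = 266.0 / 331.22 = 0.80309 mol.
Reaction (1): Pb(NO3)2→NO2 ratio 2:4 ⇒ n(NO2) = 1.6062 mol.
Reaction (2): NO2→HNO3 ratio 3:2 ⇒ n(HNO3) = 1.0708 mol.
Reaction (3): HNO3→NH4NO3 ratio 1:1 ⇒ n(NH4NO3) = 1.0708 mol.
Mass of NH4NO3 = 1.0708 × 80.052 = 85.719 g.

85.72 g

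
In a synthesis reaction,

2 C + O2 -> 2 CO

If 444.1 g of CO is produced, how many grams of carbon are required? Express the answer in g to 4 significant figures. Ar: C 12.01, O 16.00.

M(CO) = 12.01 + 16.00 = 28.01 g/mol.
M(C) = 12.01 g/mol.
n(CO) = 444.10 g / 28.01 g/mol = 15.855 mol.
From the equation the CO:C mole ratio is 2:2, so n(C) = 15.855 × 2/2 = 15.855 mol.
Mass of C = 15.855 mol × 12.01 g/mol = 190.42 g.

190.4 g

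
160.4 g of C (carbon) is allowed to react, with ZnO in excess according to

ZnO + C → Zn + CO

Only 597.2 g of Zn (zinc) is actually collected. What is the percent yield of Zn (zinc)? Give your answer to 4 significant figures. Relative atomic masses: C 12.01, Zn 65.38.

M(C) = 12.01 g/mol.
M(Zn) = 65.38 g/mol.
n(C) = 160.40 g / 12.01 g/mol = 13.356 mol.
From the equation the C:Zn mole ratio is 1:1, so n(Zn) = 13.356 × 1/1 = 13.356 mol.
Mass of Zn = 13.356 mol × 65.38 g/mol = 873.19 g.
This is the theoretical yield. Percent yield = 597.2 g / 873.19 g × 100% = 68.393%.

68.39 %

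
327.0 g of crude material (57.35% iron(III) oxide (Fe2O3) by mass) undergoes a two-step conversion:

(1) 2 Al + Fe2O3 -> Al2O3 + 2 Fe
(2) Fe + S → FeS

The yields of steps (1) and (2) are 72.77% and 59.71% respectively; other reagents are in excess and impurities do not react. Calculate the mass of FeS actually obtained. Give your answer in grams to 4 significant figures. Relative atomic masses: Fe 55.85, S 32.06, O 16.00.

Pure Fe2O3 = 327.0 × 0.5735 = 187.53 g.
M(Fe2O3) = 2(55.85) + 3(16.00) = 159.70 g/mol.
M(FeS) = 55.85 + 32.06 = 87.91 g/mol.
n(Fe2O3) = 187.53 / 159.70 = 1.1743 mol.
Step 1 (Fe2O3:Fe = 1:2): theoretical n(Fe) = 2.3486 mol; at 72.77% yield, n(Fe) = 1.7091 mol.
Step 2 (Fe:FeS = 1:1): theoretical n(FeS) = 1.7091 mol, so theoretical mass = 1.7091 × 87.91 = 150.24 g.
At 59.71% yield, actual mass of FeS = 150.24 × 0.5971 = 89.711 g.

89.71 g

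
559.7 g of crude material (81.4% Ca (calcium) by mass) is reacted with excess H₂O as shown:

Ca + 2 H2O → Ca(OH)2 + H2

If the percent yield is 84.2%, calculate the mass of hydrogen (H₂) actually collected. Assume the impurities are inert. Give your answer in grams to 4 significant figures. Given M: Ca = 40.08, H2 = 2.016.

19.30 g

Pure Ca available = 559.7 g × 0.814 = 455.60 g.
n(Ca) = 455.60 g / 40.08 g/mol = 11.367 mol.
From the equation the Ca:H2 mole ratio is 1:1, so n(H2) = 11.367 × 1/1 = 11.367 mol.
Mass of H2 = 11.367 mol × 2.016 g/mol = 22.916 g.
Actual mass collected = 22.916 g × 0.842 = 19.295 g.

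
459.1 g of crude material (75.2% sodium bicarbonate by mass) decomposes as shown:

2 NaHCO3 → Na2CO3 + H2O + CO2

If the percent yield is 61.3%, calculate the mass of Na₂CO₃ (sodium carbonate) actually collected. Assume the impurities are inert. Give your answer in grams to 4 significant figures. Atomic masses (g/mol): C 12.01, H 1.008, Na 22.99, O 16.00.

133.5 g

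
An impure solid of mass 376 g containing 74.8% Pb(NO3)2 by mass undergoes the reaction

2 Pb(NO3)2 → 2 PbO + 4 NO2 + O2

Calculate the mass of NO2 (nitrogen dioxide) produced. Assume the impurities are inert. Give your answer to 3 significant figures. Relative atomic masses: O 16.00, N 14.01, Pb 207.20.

78.1 g

Mass of pure Pb(NO3)2 = 376 g × 0.748 = 281.2 g.
M(Pb(NO3)2) = 207.20 + 2(14.01) + 6(16.00) = 331.22 g/mol.
M(NO2) = 14.01 + 2(16.00) = 46.01 g/mol.
n(Pb(NO3)2) = 281.2 g / 331.22 g/mol = 0.8491 mol.
From the equation the Pb(NO3)2:NO2 mole ratio is 2:4, so n(NO2) = 0.8491 × 4/2 = 1.698 mol.
Mass of NO2 = 1.698 mol × 46.01 g/mol = 78.14 g.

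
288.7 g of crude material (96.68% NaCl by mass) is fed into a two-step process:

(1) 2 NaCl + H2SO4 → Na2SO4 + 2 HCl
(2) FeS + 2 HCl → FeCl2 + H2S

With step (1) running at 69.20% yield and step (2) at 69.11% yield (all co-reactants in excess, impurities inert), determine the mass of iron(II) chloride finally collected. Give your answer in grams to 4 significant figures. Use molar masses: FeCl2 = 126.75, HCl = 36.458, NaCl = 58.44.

144.8 g

Pure NaCl = 288.7 × 0.9668 = 279.12 g.
n(NaCl) = 279.12 / 58.44 = 4.7761 mol.
Step 1 (NaCl:HCl = 2:2): theoretical n(HCl) = 4.7761 mol; at 69.20% yield, n(HCl) = 3.3051 mol.
Step 2 (HCl:FeCl2 = 2:1): theoretical n(FeCl2) = 1.6525 mol, so theoretical mass = 1.6525 × 126.75 = 209.46 g.
At 69.11% yield, actual mass of FeCl2 = 209.46 × 0.6911 = 144.76 g.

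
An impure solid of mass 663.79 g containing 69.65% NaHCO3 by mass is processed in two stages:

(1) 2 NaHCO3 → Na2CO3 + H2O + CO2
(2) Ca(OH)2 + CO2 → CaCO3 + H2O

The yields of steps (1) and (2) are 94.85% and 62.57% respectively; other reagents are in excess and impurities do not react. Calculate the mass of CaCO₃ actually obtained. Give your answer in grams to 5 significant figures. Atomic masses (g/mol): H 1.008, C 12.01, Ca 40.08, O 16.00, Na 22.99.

163.45 g

Pure NaHCO3 = 663.79 × 0.6965 = 462.330 g.
M(NaHCO3) = 22.99 + 1.008 + 12.01 + 3(16.00) = 84.008 g/mol.
M(CaCO3) = 40.08 + 12.01 + 3(16.00) = 100.09 g/mol.
n(NaHCO3) = 462.330 / 84.008 = 5.50340 mol.
Step 1 (NaHCO3:CO2 = 2:1): theoretical n(CO2) = 2.75170 mol; at 94.85% yield, n(CO2) = 2.60999 mol.
Step 2 (CO2:CaCO3 = 1:1): theoretical n(CaCO3) = 2.60999 mol, so theoretical mass = 2.60999 × 100.09 = 261.234 g.
At 62.57% yield, actual mass of CaCO3 = 261.234 × 0.6257 = 163.454 g.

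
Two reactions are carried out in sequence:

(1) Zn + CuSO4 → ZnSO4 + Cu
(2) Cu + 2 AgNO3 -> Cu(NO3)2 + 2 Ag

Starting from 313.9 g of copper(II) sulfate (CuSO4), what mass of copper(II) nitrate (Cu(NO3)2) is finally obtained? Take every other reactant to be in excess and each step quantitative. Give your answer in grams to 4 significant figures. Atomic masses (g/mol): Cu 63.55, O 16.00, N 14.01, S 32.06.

368.9 g

M(CuSO4) = 63.55 + 32.06 + 4(16.00) = 159.61 g/mol.
M(Cu(NO3)2) = 63.55 + 2(14.01) + 6(16.00) = 187.57 g/mol.
n(CuSO4) = 313.90 / 159.61 = 1.9667 mol.
Step 1 gives a 1:1 ratio of CuSO4 to Cu, so n(Cu) = 1.9667 mol.
In step 2 the Cu:Cu(NO3)2 ratio is 1:1, so n(Cu(NO3)2) = 1.9667 mol.
Mass of Cu(NO3)2 = 1.9667 × 187.57 = 368.89 g.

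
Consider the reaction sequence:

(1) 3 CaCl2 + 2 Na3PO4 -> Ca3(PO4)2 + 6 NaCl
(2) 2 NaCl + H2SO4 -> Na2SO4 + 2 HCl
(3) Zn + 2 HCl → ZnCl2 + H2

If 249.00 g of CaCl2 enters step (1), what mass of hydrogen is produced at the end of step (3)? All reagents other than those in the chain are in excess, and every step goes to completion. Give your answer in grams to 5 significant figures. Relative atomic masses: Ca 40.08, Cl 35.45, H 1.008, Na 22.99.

4.5232 g

M(CaCl2) = 40.08 + 2(35.45) = 110.98 g/mol.
M(H2) = 2(1.008) = 2.016 g/mol.
n(CaCl2) = 249.00 / 110.98 = 2.24365 mol.
Reaction (1): CaCl2→NaCl ratio 3:6 ⇒ n(NaCl) = 4.48730 mol.
Reaction (2): NaCl→HCl ratio 2:2 ⇒ n(HCl) = 4.48730 mol.
Reaction (3): HCl→H2 ratio 2:1 ⇒ n(H2) = 2.24365 mol.
Mass of H2 = 2.24365 × 2.016 = 4.52319 g.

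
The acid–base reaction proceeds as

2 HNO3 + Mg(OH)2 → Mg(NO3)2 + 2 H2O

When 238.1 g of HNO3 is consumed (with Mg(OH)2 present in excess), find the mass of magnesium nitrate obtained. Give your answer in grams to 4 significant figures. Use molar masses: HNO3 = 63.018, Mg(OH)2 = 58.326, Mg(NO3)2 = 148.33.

n(HNO3) = 238.10 g / 63.018 g/mol = 3.7783 mol.
From the equation the HNO3:Mg(NO3)2 mole ratio is 2:1, so n(Mg(NO3)2) = 3.7783 × 1/2 = 1.8891 mol.
Mass of Mg(NO3)2 = 1.8891 mol × 148.33 g/mol = 280.22 g.

280.2 g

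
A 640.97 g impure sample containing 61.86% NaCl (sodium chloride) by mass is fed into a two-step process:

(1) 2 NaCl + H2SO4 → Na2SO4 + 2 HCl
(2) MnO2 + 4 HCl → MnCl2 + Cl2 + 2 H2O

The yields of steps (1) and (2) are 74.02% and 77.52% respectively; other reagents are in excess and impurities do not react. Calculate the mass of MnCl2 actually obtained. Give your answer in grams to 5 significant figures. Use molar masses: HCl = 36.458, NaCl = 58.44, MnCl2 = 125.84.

122.48 g

Pure NaCl = 640.97 × 0.6186 = 396.504 g.
n(NaCl) = 396.504 / 58.44 = 6.78481 mol.
Step 1 (NaCl:HCl = 2:2): theoretical n(HCl) = 6.78481 mol; at 74.02% yield, n(HCl) = 5.02211 mol.
Step 2 (HCl:MnCl2 = 4:1): theoretical n(MnCl2) = 1.25553 mol, so theoretical mass = 1.25553 × 125.84 = 157.996 g.
At 77.52% yield, actual mass of MnCl2 = 157.996 × 0.7752 = 122.478 g.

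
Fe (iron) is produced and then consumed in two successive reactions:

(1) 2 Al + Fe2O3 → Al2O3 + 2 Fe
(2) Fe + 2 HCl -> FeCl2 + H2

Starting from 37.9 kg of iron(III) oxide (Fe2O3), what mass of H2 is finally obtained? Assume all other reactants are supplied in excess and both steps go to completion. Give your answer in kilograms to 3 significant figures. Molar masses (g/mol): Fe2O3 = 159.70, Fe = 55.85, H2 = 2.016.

0.957 kg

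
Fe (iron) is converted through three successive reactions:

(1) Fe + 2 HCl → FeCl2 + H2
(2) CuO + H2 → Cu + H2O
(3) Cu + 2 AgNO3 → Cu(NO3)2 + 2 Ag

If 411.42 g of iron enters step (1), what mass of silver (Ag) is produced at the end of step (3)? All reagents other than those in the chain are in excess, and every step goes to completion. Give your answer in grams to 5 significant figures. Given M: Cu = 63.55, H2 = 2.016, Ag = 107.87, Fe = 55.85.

n(Fe) = 411.42 / 55.85 = 7.36652 mol.
Reaction (1): Fe→H2 ratio 1:1 ⇒ n(H2) = 7.36652 mol.
Reaction (2): H2→Cu ratio 1:1 ⇒ n(Cu) = 7.36652 mol.
Reaction (3): Cu→Ag ratio 1:2 ⇒ n(Ag) = 14.7330 mol.
Mass of Ag = 14.7330 × 107.87 = 1589.25 g.

1589.3 g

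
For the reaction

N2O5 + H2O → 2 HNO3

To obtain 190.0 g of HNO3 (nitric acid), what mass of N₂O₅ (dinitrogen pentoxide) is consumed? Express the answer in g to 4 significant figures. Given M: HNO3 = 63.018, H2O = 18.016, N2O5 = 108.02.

n(HNO3) = 190.00 g / 63.018 g/mol = 3.0150 mol.
From the equation the HNO3:N2O5 mole ratio is 2:1, so n(N2O5) = 3.0150 × 1/2 = 1.5075 mol.
Mass of N2O5 = 1.5075 mol × 108.02 g/mol = 162.84 g.

162.8 g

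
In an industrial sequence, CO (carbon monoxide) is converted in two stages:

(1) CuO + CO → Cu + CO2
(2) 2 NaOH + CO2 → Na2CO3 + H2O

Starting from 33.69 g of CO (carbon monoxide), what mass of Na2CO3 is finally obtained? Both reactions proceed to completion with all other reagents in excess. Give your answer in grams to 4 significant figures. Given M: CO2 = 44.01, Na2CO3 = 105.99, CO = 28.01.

127.5 g

n(CO) = 33.690 / 28.01 = 1.2028 mol.
Step 1 gives a 1:1 ratio of CO to CO2, so n(CO2) = 1.2028 mol.
In step 2 the CO2:Na2CO3 ratio is 1:1, so n(Na2CO3) = 1.2028 mol.
Mass of Na2CO3 = 1.2028 × 105.99 = 127.48 g.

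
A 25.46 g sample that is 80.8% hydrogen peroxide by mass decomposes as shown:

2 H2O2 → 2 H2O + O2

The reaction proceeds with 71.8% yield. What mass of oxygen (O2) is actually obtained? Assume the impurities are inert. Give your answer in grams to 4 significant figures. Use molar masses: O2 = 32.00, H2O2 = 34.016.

Pure H2O2 available = 25.46 g × 0.808 = 20.572 g.
n(H2O2) = 20.572 g / 34.016 g/mol = 0.60476 mol.
From the equation the H2O2:O2 mole ratio is 2:1, so n(O2) = 0.60476 × 1/2 = 0.30238 mol.
Mass of O2 = 0.30238 mol × 32.00 g/mol = 9.6762 g.
Actual mass collected = 9.6762 g × 0.718 = 6.9475 g.

6.948 g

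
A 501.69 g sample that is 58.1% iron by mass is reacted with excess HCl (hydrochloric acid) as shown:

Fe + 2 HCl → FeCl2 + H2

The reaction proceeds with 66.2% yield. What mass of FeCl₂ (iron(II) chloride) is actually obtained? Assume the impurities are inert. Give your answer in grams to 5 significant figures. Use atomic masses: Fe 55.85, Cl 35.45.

437.92 g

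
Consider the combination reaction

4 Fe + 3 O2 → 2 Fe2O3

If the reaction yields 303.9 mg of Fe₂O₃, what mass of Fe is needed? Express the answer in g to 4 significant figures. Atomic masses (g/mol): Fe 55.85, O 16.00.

0.2126 g

M(Fe2O3) = 2(55.85) + 3(16.00) = 159.70 g/mol.
M(Fe) = 55.85 g/mol.
Convert: 303.9 mg = 0.30390 g.
n(Fe2O3) = 0.30390 g / 159.70 g/mol = 0.0019029 mol.
From the equation the Fe2O3:Fe mole ratio is 2:4, so n(Fe) = 0.0019029 × 4/2 = 0.0038059 mol.
Mass of Fe = 0.0038059 mol × 55.85 g/mol = 0.21256 g.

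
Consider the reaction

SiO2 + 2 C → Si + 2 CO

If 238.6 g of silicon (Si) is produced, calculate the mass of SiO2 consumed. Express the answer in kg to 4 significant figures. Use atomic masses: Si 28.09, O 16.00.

0.5104 kg

M(Si) = 28.09 g/mol.
M(SiO2) = 28.09 + 2(16.00) = 60.09 g/mol.
n(Si) = 238.60 g / 28.09 g/mol = 8.4941 mol.
From the equation the Si:SiO2 mole ratio is 1:1, so n(SiO2) = 8.4941 × 1/1 = 8.4941 mol.
Mass of SiO2 = 8.4941 mol × 60.09 g/mol = 510.41 g.
Converting to kg: 510.41 g = 0.5104 kg.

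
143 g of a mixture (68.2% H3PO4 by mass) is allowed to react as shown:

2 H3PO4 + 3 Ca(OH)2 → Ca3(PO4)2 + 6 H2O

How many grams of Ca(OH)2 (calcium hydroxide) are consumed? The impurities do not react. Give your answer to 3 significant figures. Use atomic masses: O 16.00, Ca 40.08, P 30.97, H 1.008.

111 g

Mass of pure H3PO4 = 143 g × 0.682 = 97.53 g.
M(H3PO4) = 3(1.008) + 30.97 + 4(16.00) = 97.994 g/mol.
M(Ca(OH)2) = 40.08 + 2(16.00) + 2(1.008) = 74.096 g/mol.
n(H3PO4) = 97.53 g / 97.994 g/mol = 0.9952 mol.
From the equation the H3PO4:Ca(OH)2 mole ratio is 2:3, so n(Ca(OH)2) = 0.9952 × 3/2 = 1.493 mol.
Mass of Ca(OH)2 = 1.493 mol × 74.096 g/mol = 110.6 g.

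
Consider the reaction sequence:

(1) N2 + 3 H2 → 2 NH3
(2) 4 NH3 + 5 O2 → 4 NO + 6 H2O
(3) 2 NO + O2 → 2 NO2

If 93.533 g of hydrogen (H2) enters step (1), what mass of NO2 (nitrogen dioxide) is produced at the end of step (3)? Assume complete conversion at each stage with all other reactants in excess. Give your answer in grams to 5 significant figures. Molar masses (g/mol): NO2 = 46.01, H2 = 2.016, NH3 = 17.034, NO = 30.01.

1423.1 g

n(H2) = 93.533 / 2.016 = 46.3953 mol.
Reaction (1): H2→NH3 ratio 3:2 ⇒ n(NH3) = 30.9302 mol.
Reaction (2): NH3→NO ratio 4:4 ⇒ n(NO) = 30.9302 mol.
Reaction (3): NO→NO2 ratio 2:2 ⇒ n(NO2) = 30.9302 mol.
Mass of NO2 = 30.9302 × 46.01 = 1423.10 g.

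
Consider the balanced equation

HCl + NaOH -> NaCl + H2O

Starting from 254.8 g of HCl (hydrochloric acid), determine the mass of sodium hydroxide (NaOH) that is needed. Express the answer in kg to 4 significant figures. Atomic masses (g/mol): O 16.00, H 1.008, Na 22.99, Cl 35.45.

M(HCl) = 1.008 + 35.45 = 36.458 g/mol.
M(NaOH) = 22.99 + 16.00 + 1.008 = 39.998 g/mol.
n(HCl) = 254.80 g / 36.458 g/mol = 6.9889 mol.
From the equation the HCl:NaOH mole ratio is 1:1, so n(NaOH) = 6.9889 × 1/1 = 6.9889 mol.
Mass of NaOH = 6.9889 mol × 39.998 g/mol = 279.54 g.
Converting to kg: 279.54 g = 0.2795 kg.

0.2795 kg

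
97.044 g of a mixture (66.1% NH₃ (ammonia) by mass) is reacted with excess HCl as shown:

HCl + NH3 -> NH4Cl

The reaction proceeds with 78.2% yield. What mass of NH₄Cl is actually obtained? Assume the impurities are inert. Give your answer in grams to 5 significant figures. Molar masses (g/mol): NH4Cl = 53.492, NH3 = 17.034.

Pure NH3 available = 97.044 g × 0.661 = 64.1461 g.
n(NH3) = 64.1461 g / 17.034 g/mol = 3.76577 mol.
From the equation the NH3:NH4Cl mole ratio is 1:1, so n(NH4Cl) = 3.76577 × 1/1 = 3.76577 mol.
Mass of NH4Cl = 3.76577 mol × 53.492 g/mol = 201.438 g.
Actual mass collected = 201.438 g × 0.782 = 157.525 g.

157.52 g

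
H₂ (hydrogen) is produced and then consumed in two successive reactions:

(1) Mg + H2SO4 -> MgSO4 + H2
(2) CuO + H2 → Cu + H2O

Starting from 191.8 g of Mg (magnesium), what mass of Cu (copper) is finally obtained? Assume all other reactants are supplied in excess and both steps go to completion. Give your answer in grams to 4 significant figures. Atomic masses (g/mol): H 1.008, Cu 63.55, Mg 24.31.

M(Mg) = 24.31 g/mol.
M(Cu) = 63.55 g/mol.
n(Mg) = 191.80 / 24.31 = 7.8898 mol.
Step 1 gives a 1:1 ratio of Mg to H2, so n(H2) = 7.8898 mol.
In step 2 the H2:Cu ratio is 1:1, so n(Cu) = 7.8898 mol.
Mass of Cu = 7.8898 × 63.55 = 501.39 g.

501.4 g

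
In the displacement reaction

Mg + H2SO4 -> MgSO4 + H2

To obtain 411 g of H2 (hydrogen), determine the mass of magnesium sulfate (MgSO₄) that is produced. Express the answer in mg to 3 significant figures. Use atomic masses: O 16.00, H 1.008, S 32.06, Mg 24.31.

24500000 mg

M(H2) = 2(1.008) = 2.016 g/mol.
M(MgSO4) = 24.31 + 32.06 + 4(16.00) = 120.37 g/mol.
n(H2) = 411.0 g / 2.016 g/mol = 203.9 mol.
From the equation the H2:MgSO4 mole ratio is 1:1, so n(MgSO4) = 203.9 × 1/1 = 203.9 mol.
Mass of MgSO4 = 203.9 mol × 120.37 g/mol = 24540 g.
Converting to mg: 24540 g = 24500000 mg.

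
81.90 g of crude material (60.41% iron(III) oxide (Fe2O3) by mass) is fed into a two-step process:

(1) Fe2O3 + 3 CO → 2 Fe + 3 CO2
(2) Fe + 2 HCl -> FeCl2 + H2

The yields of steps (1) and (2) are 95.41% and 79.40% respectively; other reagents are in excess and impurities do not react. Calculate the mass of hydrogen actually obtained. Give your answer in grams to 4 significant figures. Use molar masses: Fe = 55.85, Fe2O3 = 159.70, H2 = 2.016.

0.9463 g

Pure Fe2O3 = 81.90 × 0.6041 = 49.476 g.
n(Fe2O3) = 49.476 / 159.70 = 0.30980 mol.
Step 1 (Fe2O3:Fe = 1:2): theoretical n(Fe) = 0.61961 mol; at 95.41% yield, n(Fe) = 0.59117 mol.
Step 2 (Fe:H2 = 1:1): theoretical n(H2) = 0.59117 mol, so theoretical mass = 0.59117 × 2.016 = 1.1918 g.
At 79.40% yield, actual mass of H2 = 1.1918 × 0.7940 = 0.94629 g.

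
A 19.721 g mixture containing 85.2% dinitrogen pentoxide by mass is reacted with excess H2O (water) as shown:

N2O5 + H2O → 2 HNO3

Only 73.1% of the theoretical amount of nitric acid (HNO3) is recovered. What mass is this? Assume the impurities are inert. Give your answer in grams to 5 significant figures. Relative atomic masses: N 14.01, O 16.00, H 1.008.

14.331 g

Pure N2O5 available = 19.721 g × 0.852 = 16.8023 g.
M(N2O5) = 2(14.01) + 5(16.00) = 108.02 g/mol.
M(HNO3) = 1.008 + 14.01 + 3(16.00) = 63.018 g/mol.
n(N2O5) = 16.8023 g / 108.02 g/mol = 0.155548 mol.
From the equation the N2O5:HNO3 mole ratio is 1:2, so n(HNO3) = 0.155548 × 2/1 = 0.311096 mol.
Mass of HNO3 = 0.311096 mol × 63.018 g/mol = 19.6046 g.
Actual mass collected = 19.6046 g × 0.731 = 14.3310 g.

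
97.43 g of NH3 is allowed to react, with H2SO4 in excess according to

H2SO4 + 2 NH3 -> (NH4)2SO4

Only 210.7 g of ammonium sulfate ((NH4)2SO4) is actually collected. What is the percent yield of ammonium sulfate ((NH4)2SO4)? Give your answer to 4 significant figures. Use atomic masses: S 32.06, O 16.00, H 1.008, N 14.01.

55.75 %

M(NH3) = 14.01 + 3(1.008) = 17.034 g/mol.
M((NH4)2SO4) = 2(14.01) + 8(1.008) + 32.06 + 4(16.00) = 132.144 g/mol.
n(NH3) = 97.430 g / 17.034 g/mol = 5.7197 mol.
From the equation the NH3:(NH4)2SO4 mole ratio is 2:1, so n((NH4)2SO4) = 5.7197 × 1/2 = 2.8599 mol.
Mass of (NH4)2SO4 = 2.8599 mol × 132.144 g/mol = 377.91 g.
This is the theoretical yield. Percent yield = 210.7 g / 377.91 g × 100% = 55.753%.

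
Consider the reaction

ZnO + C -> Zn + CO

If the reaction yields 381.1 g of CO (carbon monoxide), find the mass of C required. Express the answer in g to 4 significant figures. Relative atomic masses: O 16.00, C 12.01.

M(CO) = 12.01 + 16.00 = 28.01 g/mol.
M(C) = 12.01 g/mol.
n(CO) = 381.10 g / 28.01 g/mol = 13.606 mol.
From the equation the CO:C mole ratio is 1:1, so n(C) = 13.606 × 1/1 = 13.606 mol.
Mass of C = 13.606 mol × 12.01 g/mol = 163.41 g.

163.4 g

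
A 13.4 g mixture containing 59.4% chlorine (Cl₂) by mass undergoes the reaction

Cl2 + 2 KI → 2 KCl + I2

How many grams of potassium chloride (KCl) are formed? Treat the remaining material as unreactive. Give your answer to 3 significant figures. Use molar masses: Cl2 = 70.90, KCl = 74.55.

Mass of pure Cl2 = 13.4 g × 0.594 = 7.960 g.
n(Cl2) = 7.960 g / 70.90 g/mol = 0.1123 mol.
From the equation the Cl2:KCl mole ratio is 1:2, so n(KCl) = 0.1123 × 2/1 = 0.2245 mol.
Mass of KCl = 0.2245 mol × 74.55 g/mol = 16.74 g.

16.7 g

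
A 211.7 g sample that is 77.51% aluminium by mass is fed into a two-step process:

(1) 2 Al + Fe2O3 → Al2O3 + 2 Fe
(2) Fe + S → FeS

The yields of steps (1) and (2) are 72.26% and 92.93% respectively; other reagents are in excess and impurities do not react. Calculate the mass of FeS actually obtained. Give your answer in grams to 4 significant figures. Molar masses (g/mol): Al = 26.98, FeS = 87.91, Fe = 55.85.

Pure Al = 211.7 × 0.7751 = 164.09 g.
n(Al) = 164.09 / 26.98 = 6.0819 mol.
Step 1 (Al:Fe = 2:2): theoretical n(Fe) = 6.0819 mol; at 72.26% yield, n(Fe) = 4.3948 mol.
Step 2 (Fe:FeS = 1:1): theoretical n(FeS) = 4.3948 mol, so theoretical mass = 4.3948 × 87.91 = 386.34 g.
At 92.93% yield, actual mass of FeS = 386.34 × 0.9293 = 359.03 g.

359.0 g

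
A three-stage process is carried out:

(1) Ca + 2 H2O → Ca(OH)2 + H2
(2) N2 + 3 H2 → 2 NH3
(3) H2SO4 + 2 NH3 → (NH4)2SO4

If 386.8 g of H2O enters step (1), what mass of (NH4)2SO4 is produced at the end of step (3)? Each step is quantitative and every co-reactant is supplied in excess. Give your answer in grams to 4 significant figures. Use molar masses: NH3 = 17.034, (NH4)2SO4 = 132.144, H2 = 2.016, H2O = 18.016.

472.9 g

n(H2O) = 386.8 / 18.016 = 21.470 mol.
Reaction (1): H2O→H2 ratio 2:1 ⇒ n(H2) = 10.735 mol.
Reaction (2): H2→NH3 ratio 3:2 ⇒ n(NH3) = 7.1566 mol.
Reaction (3): NH3→(NH4)2SO4 ratio 2:1 ⇒ n((NH4)2SO4) = 3.5783 mol.
Mass of (NH4)2SO4 = 3.5783 × 132.144 = 472.85 g.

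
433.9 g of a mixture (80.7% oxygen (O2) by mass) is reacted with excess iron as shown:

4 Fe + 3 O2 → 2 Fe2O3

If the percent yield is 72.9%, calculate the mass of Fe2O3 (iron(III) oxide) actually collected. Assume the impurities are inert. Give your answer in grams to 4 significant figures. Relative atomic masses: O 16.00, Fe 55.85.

Pure O2 available = 433.9 g × 0.807 = 350.16 g.
M(O2) = 2(16.00) = 32.00 g/mol.
M(Fe2O3) = 2(55.85) + 3(16.00) = 159.70 g/mol.
n(O2) = 350.16 g / 32.00 g/mol = 10.942 mol.
From the equation the O2:Fe2O3 mole ratio is 3:2, so n(Fe2O3) = 10.942 × 2/3 = 7.2949 mol.
Mass of Fe2O3 = 7.2949 mol × 159.70 g/mol = 1165.0 g.
Actual mass collected = 1165.0 g × 0.729 = 849.29 g.

849.3 g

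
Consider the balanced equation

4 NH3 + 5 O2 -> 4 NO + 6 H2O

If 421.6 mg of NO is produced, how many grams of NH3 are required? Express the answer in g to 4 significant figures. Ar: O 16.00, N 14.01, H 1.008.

0.2393 g

M(NO) = 14.01 + 16.00 = 30.01 g/mol.
M(NH3) = 14.01 + 3(1.008) = 17.034 g/mol.
Convert: 421.6 mg = 0.42160 g.
n(NO) = 0.42160 g / 30.01 g/mol = 0.014049 mol.
From the equation the NO:NH3 mole ratio is 4:4, so n(NH3) = 0.014049 × 4/4 = 0.014049 mol.
Mass of NH3 = 0.014049 mol × 17.034 g/mol = 0.23930 g.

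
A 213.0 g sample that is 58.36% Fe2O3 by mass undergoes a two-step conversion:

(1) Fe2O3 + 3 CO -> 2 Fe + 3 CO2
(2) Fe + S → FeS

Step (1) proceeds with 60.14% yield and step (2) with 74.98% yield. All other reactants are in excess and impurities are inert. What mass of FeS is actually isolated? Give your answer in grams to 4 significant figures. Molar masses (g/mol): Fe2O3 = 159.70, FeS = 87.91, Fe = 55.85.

Pure Fe2O3 = 213.0 × 0.5836 = 124.31 g.
n(Fe2O3) = 124.31 / 159.70 = 0.77838 mol.
Step 1 (Fe2O3:Fe = 1:2): theoretical n(Fe) = 1.5568 mol; at 60.14% yield, n(Fe) = 0.93623 mol.
Step 2 (Fe:FeS = 1:1): theoretical n(FeS) = 0.93623 mol, so theoretical mass = 0.93623 × 87.91 = 82.304 g.
At 74.98% yield, actual mass of FeS = 82.304 × 0.7498 = 61.712 g.

61.71 g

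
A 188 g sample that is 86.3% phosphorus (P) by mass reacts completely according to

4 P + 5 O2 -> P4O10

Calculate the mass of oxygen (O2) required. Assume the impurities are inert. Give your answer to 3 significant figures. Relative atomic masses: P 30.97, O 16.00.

Mass of pure P = 188 g × 0.863 = 162.2 g.
M(P) = 30.97 g/mol.
M(O2) = 2(16.00) = 32.00 g/mol.
n(P) = 162.2 g / 30.97 g/mol = 5.239 mol.
From the equation the P:O2 mole ratio is 4:5, so n(O2) = 5.239 × 5/4 = 6.548 mol.
Mass of O2 = 6.548 mol × 32.00 g/mol = 209.5 g.

210 g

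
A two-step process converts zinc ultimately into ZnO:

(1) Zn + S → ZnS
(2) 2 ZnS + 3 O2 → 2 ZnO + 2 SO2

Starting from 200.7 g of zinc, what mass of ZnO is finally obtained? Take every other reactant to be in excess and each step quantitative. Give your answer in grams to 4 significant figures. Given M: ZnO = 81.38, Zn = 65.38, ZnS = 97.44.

n(Zn) = 200.70 / 65.38 = 3.0697 mol.
Step 1 gives a 1:1 ratio of Zn to ZnS, so n(ZnS) = 3.0697 mol.
In step 2 the ZnS:ZnO ratio is 2:2, so n(ZnO) = 3.0697 mol.
Mass of ZnO = 3.0697 × 81.38 = 249.82 g.

249.8 g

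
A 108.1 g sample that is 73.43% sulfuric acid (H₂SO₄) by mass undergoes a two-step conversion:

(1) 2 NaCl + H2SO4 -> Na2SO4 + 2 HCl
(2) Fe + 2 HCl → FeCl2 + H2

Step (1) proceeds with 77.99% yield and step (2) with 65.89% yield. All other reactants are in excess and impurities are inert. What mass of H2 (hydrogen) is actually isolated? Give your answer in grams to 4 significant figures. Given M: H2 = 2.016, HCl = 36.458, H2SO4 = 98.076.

0.8385 g

Pure H2SO4 = 108.1 × 0.7343 = 79.378 g.
n(H2SO4) = 79.378 / 98.076 = 0.80935 mol.
Step 1 (H2SO4:HCl = 1:2): theoretical n(HCl) = 1.6187 mol; at 77.99% yield, n(HCl) = 1.2624 mol.
Step 2 (HCl:H2 = 2:1): theoretical n(H2) = 0.63121 mol, so theoretical mass = 0.63121 × 2.016 = 1.2725 g.
At 65.89% yield, actual mass of H2 = 1.2725 × 0.6589 = 0.83847 g.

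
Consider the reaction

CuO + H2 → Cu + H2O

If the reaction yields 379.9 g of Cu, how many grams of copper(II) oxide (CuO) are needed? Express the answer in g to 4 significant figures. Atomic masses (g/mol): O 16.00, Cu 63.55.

M(Cu) = 63.55 g/mol.
M(CuO) = 63.55 + 16.00 = 79.55 g/mol.
n(Cu) = 379.90 g / 63.55 g/mol = 5.9780 mol.
From the equation the Cu:CuO mole ratio is 1:1, so n(CuO) = 5.9780 × 1/1 = 5.9780 mol.
Mass of CuO = 5.9780 mol × 79.55 g/mol = 475.55 g.

475.5 g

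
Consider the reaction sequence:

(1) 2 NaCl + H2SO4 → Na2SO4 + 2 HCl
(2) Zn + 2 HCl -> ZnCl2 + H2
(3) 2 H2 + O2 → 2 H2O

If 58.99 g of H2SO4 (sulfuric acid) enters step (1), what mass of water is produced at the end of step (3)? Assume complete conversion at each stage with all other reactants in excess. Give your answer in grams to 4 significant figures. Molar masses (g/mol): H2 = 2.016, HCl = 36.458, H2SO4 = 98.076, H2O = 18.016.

10.84 g

n(H2SO4) = 58.99 / 98.076 = 0.60147 mol.
Reaction (1): H2SO4→HCl ratio 1:2 ⇒ n(HCl) = 1.2029 mol.
Reaction (2): HCl→H2 ratio 2:1 ⇒ n(H2) = 0.60147 mol.
Reaction (3): H2→H2O ratio 2:2 ⇒ n(H2O) = 0.60147 mol.
Mass of H2O = 0.60147 × 18.016 = 10.836 g.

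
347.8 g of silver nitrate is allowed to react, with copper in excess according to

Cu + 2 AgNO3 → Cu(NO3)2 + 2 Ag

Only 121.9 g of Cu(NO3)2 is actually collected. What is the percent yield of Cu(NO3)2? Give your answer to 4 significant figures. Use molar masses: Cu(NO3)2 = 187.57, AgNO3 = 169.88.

63.49 %

n(AgNO3) = 347.80 g / 169.88 g/mol = 2.0473 mol.
From the equation the AgNO3:Cu(NO3)2 mole ratio is 2:1, so n(Cu(NO3)2) = 2.0473 × 1/2 = 1.0237 mol.
Mass of Cu(NO3)2 = 1.0237 mol × 187.57 g/mol = 192.01 g.
This is the theoretical yield. Percent yield = 121.9 g / 192.01 g × 100% = 63.487%.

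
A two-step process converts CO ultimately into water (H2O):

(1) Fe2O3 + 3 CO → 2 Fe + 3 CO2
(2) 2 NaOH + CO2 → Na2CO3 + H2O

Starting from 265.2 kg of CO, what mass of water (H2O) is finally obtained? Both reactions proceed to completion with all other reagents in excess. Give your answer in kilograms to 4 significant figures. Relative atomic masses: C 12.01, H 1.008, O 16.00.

170.6 kg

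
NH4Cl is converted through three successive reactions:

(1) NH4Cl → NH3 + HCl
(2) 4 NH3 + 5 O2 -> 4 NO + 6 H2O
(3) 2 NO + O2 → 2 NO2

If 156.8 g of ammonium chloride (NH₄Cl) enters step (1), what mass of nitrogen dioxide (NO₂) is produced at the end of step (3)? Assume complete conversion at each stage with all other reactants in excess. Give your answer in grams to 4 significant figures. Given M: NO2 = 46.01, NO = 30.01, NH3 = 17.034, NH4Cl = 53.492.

n(NH4Cl) = 156.8 / 53.492 = 2.9313 mol.
Reaction (1): NH4Cl→NH3 ratio 1:1 ⇒ n(NH3) = 2.9313 mol.
Reaction (2): NH3→NO ratio 4:4 ⇒ n(NO) = 2.9313 mol.
Reaction (3): NO→NO2 ratio 2:2 ⇒ n(NO2) = 2.9313 mol.
Mass of NO2 = 2.9313 × 46.01 = 134.87 g.

134.9 g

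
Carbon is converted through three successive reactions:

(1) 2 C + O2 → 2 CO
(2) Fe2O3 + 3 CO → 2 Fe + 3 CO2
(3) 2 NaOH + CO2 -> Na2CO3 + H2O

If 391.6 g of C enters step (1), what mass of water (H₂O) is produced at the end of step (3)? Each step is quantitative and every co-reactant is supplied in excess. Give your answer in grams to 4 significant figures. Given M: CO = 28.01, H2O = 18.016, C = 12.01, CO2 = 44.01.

587.4 g

n(C) = 391.6 / 12.01 = 32.606 mol.
Reaction (1): C→CO ratio 2:2 ⇒ n(CO) = 32.606 mol.
Reaction (2): CO→CO2 ratio 3:3 ⇒ n(CO2) = 32.606 mol.
Reaction (3): CO2→H2O ratio 1:1 ⇒ n(H2O) = 32.606 mol.
Mass of H2O = 32.606 × 18.016 = 587.43 g.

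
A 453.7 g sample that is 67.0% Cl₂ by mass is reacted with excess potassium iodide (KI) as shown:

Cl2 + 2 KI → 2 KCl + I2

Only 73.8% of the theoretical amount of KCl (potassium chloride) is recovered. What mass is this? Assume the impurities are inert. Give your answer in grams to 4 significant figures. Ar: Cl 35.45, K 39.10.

471.8 g

Pure Cl2 available = 453.7 g × 0.670 = 303.98 g.
M(Cl2) = 2(35.45) = 70.90 g/mol.
M(KCl) = 39.10 + 35.45 = 74.55 g/mol.
n(Cl2) = 303.98 g / 70.90 g/mol = 4.2874 mol.
From the equation the Cl2:KCl mole ratio is 1:2, so n(KCl) = 4.2874 × 2/1 = 8.5749 mol.
Mass of KCl = 8.5749 mol × 74.55 g/mol = 639.26 g.
Actual mass collected = 639.26 g × 0.738 = 471.77 g.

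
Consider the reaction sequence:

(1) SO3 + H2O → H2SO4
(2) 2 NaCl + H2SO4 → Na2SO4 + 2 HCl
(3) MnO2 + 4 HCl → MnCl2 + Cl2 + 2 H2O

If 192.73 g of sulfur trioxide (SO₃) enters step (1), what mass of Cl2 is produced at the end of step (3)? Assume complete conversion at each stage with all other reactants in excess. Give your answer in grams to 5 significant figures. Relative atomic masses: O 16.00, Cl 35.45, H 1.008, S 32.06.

85.339 g

M(SO3) = 32.06 + 3(16.00) = 80.06 g/mol.
M(Cl2) = 2(35.45) = 70.90 g/mol.
n(SO3) = 192.73 / 80.06 = 2.40732 mol.
Reaction (1): SO3→H2SO4 ratio 1:1 ⇒ n(H2SO4) = 2.40732 mol.
Reaction (2): H2SO4→HCl ratio 1:2 ⇒ n(HCl) = 4.81464 mol.
Reaction (3): HCl→Cl2 ratio 4:1 ⇒ n(Cl2) = 1.20366 mol.
Mass of Cl2 = 1.20366 × 70.90 = 85.3395 g.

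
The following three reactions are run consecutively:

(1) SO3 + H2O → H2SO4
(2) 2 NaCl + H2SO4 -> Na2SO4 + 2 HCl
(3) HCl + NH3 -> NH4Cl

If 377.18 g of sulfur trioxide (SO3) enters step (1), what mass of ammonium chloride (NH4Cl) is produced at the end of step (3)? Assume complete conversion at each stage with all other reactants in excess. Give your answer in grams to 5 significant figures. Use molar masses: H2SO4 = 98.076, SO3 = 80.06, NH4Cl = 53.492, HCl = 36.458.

n(SO3) = 377.18 / 80.06 = 4.71122 mol.
Reaction (1): SO3→H2SO4 ratio 1:1 ⇒ n(H2SO4) = 4.71122 mol.
Reaction (2): H2SO4→HCl ratio 1:2 ⇒ n(HCl) = 9.42243 mol.
Reaction (3): HCl→NH4Cl ratio 1:1 ⇒ n(NH4Cl) = 9.42243 mol.
Mass of NH4Cl = 9.42243 × 53.492 = 504.025 g.

504.02 g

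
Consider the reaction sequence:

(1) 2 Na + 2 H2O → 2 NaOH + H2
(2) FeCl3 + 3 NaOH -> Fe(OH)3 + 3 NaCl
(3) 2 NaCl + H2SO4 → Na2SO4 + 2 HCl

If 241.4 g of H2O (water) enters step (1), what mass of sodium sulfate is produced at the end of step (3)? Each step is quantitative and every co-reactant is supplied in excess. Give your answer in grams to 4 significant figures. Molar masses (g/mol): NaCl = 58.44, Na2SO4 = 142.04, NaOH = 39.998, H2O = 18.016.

n(H2O) = 241.4 / 18.016 = 13.399 mol.
Reaction (1): H2O→NaOH ratio 2:2 ⇒ n(NaOH) = 13.399 mol.
Reaction (2): NaOH→NaCl ratio 3:3 ⇒ n(NaCl) = 13.399 mol.
Reaction (3): NaCl→Na2SO4 ratio 2:1 ⇒ n(Na2SO4) = 6.6996 mol.
Mass of Na2SO4 = 6.6996 × 142.04 = 951.61 g.

951.6 g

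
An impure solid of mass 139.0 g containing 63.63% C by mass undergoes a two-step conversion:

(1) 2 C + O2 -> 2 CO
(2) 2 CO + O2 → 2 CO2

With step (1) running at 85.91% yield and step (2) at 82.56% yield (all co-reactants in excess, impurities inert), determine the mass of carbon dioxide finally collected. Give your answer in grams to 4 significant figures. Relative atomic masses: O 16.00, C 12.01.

229.9 g

Pure C = 139.0 × 0.6363 = 88.446 g.
M(C) = 12.01 g/mol.
M(CO2) = 12.01 + 2(16.00) = 44.01 g/mol.
n(C) = 88.446 / 12.01 = 7.3643 mol.
Step 1 (C:CO = 2:2): theoretical n(CO) = 7.3643 mol; at 85.91% yield, n(CO) = 6.3267 mol.
Step 2 (CO:CO2 = 2:2): theoretical n(CO2) = 6.3267 mol, so theoretical mass = 6.3267 × 44.01 = 278.44 g.
At 82.56% yield, actual mass of CO2 = 278.44 × 0.8256 = 229.88 g.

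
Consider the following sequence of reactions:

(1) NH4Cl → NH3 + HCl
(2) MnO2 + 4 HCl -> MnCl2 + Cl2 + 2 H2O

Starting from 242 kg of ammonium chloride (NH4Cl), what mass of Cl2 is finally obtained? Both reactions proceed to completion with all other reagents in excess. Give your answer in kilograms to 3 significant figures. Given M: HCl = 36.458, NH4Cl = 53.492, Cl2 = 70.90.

242 kg = 242000 g.
n(NH4Cl) = 242000 / 53.492 = 4524 mol.
Step 1 gives a 1:1 ratio of NH4Cl to HCl, so n(HCl) = 4524 mol.
In step 2 the HCl:Cl2 ratio is 4:1, so n(Cl2) = 1131 mol.
Mass of Cl2 = 1131 × 70.90 = 80190 g = 80.2 kg.

80.2 kg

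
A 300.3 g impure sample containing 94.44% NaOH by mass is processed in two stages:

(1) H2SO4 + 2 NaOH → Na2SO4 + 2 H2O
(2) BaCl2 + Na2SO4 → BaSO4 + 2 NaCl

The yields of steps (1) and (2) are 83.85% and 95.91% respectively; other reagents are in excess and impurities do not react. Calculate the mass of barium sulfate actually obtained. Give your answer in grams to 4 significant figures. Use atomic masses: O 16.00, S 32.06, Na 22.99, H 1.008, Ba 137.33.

665.4 g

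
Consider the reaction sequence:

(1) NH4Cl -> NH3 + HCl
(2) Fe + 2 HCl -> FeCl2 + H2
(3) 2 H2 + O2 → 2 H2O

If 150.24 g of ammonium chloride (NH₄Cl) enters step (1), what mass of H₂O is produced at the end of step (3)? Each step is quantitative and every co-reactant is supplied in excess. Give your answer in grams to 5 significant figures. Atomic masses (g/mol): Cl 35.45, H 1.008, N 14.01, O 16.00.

25.300 g

M(NH4Cl) = 14.01 + 4(1.008) + 35.45 = 53.492 g/mol.
M(H2O) = 2(1.008) + 16.00 = 18.016 g/mol.
n(NH4Cl) = 150.24 / 53.492 = 2.80864 mol.
Reaction (1): NH4Cl→HCl ratio 1:1 ⇒ n(HCl) = 2.80864 mol.
Reaction (2): HCl→H2 ratio 2:1 ⇒ n(H2) = 1.40432 mol.
Reaction (3): H2→H2O ratio 2:2 ⇒ n(H2O) = 1.40432 mol.
Mass of H2O = 1.40432 × 18.016 = 25.3003 g.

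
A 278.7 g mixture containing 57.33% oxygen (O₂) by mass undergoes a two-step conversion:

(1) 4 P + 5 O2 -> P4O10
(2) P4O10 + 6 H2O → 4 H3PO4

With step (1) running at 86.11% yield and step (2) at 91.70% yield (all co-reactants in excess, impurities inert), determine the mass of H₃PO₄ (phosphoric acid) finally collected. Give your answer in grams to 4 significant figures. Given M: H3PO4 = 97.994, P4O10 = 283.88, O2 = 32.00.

Pure O2 = 278.7 × 0.5733 = 159.78 g.
n(O2) = 159.78 / 32.00 = 4.9931 mol.
Step 1 (O2:P4O10 = 5:1): theoretical n(P4O10) = 0.99862 mol; at 86.11% yield, n(P4O10) = 0.85991 mol.
Step 2 (P4O10:H3PO4 = 1:4): theoretical n(H3PO4) = 3.4396 mol, so theoretical mass = 3.4396 × 97.994 = 337.06 g.
At 91.70% yield, actual mass of H3PO4 = 337.06 × 0.9170 = 309.09 g.

309.1 g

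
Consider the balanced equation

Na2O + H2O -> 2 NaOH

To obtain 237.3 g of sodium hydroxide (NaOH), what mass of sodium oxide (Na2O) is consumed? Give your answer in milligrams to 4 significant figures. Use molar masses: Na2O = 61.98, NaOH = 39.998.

n(NaOH) = 237.30 g / 39.998 g/mol = 5.9328 mol.
From the equation the NaOH:Na2O mole ratio is 2:1, so n(Na2O) = 5.9328 × 1/2 = 2.9664 mol.
Mass of Na2O = 2.9664 mol × 61.98 g/mol = 183.86 g.
Converting to mg: 183.86 g = 183900 mg.

183900 mg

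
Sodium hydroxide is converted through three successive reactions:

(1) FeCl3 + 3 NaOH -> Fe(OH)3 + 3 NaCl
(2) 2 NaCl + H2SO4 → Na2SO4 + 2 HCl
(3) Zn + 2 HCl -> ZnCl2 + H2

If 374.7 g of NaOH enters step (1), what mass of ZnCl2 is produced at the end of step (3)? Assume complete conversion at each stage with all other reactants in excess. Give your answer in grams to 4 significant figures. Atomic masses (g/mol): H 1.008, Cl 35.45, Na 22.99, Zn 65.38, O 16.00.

M(NaOH) = 22.99 + 16.00 + 1.008 = 39.998 g/mol.
M(ZnCl2) = 65.38 + 2(35.45) = 136.28 g/mol.
n(NaOH) = 374.7 / 39.998 = 9.3680 mol.
Reaction (1): NaOH→NaCl ratio 3:3 ⇒ n(NaCl) = 9.3680 mol.
Reaction (2): NaCl→HCl ratio 2:2 ⇒ n(HCl) = 9.3680 mol.
Reaction (3): HCl→ZnCl2 ratio 2:1 ⇒ n(ZnCl2) = 4.6840 mol.
Mass of ZnCl2 = 4.6840 × 136.28 = 638.33 g.

638.3 g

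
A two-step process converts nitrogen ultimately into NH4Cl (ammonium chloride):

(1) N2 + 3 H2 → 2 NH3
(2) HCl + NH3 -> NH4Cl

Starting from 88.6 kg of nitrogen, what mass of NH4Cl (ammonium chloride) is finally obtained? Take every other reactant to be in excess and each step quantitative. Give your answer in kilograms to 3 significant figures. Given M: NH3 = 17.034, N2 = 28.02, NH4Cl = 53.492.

338 kg

88.6 kg = 88600 g.
n(N2) = 88600 / 28.02 = 3162 mol.
Step 1 gives a 1:2 ratio of N2 to NH3, so n(NH3) = 6324 mol.
In step 2 the NH3:NH4Cl ratio is 1:1, so n(NH4Cl) = 6324 mol.
Mass of NH4Cl = 6324 × 53.492 = 338300 g = 338 kg.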